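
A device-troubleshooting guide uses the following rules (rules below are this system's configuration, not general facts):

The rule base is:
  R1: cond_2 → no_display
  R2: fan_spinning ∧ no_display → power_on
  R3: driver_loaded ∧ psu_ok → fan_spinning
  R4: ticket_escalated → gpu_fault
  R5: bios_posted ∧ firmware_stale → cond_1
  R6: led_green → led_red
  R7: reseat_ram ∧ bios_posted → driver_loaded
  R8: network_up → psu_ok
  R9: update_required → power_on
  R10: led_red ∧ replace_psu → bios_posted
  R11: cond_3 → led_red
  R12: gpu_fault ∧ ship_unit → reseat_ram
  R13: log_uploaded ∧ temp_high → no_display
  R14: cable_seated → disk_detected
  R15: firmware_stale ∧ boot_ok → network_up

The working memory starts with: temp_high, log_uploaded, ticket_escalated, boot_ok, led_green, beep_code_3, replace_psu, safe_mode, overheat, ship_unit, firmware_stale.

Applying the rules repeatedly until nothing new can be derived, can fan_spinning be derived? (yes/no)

Round 1 fires R4, R6, R13, R15, giving gpu_fault, led_red, no_display, network_up.
Round 2 fires R8, R10, R12, giving psu_ok, bios_posted, reseat_ram.
Round 3 fires R5, R7, giving cond_1, driver_loaded.
Round 4 fires R3, giving fan_spinning.
Round 5 fires R2, giving power_on.
fan_spinning appears in round 4, so it is derivable.

yes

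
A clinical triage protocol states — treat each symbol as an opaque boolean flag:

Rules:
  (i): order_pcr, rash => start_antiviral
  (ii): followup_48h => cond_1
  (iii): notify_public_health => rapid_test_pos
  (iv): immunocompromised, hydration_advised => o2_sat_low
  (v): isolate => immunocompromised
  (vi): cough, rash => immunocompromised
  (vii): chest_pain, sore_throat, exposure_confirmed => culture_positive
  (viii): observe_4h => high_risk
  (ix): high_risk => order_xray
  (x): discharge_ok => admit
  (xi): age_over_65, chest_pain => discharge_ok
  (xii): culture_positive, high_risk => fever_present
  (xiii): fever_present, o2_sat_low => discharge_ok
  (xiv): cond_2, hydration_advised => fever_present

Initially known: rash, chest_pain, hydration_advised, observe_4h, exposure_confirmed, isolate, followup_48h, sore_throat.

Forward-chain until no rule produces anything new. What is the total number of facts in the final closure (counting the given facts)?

17

Round 1 — (ii), (v), (vii), (viii), derive cond_1, immunocompromised, culture_positive, high_risk.
Round 2 — (iv), (ix), (xii), derive o2_sat_low, order_xray, fever_present.
Round 3 — (xiii), derive discharge_ok.
Round 4 — (x), derive admit.
Closure: {admit, chest_pain, cond_1, culture_positive, discharge_ok, exposure_confirmed, fever_present, followup_48h, high_risk, hydration_advised, immunocompromised, isolate, o2_sat_low, observe_4h, order_xray, rash, sore_throat} — 17 facts.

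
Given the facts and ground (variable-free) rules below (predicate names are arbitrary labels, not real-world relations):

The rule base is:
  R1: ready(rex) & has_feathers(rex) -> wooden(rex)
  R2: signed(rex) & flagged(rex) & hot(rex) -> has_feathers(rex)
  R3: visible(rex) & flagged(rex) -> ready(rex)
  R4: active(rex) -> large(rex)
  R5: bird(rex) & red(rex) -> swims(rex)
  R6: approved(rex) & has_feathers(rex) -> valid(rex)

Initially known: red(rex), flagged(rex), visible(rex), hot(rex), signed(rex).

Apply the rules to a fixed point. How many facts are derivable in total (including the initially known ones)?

[1] R2 [signed(rex) & flagged(rex) & hot(rex) -> has_feathers(rex)]; R3 [visible(rex) & flagged(rex) -> ready(rex)]. ⇒ new: has_feathers(rex), ready(rex).
[2] R1 [ready(rex) & has_feathers(rex) -> wooden(rex)]. ⇒ new: wooden(rex).
Closure: {flagged(rex), has_feathers(rex), hot(rex), ready(rex), red(rex), signed(rex), visible(rex), wooden(rex)} — 8 facts.

8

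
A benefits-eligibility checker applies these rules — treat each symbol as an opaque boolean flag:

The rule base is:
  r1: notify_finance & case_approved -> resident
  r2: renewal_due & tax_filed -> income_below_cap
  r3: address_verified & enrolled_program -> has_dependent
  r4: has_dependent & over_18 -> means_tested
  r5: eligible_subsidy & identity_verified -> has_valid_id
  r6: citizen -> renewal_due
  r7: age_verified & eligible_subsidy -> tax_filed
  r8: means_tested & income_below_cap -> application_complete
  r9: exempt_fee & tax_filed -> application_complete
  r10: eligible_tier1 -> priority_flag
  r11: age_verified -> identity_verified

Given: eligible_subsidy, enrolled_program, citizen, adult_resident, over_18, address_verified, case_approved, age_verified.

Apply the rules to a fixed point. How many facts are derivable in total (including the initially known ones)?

Round 1 fires r3, r6, r7, r11, giving has_dependent, renewal_due, tax_filed, identity_verified.
Round 2 fires r2, r4, r5, giving income_below_cap, means_tested, has_valid_id.
Round 3 fires r8, giving application_complete.
Closure: {address_verified, adult_resident, age_verified, application_complete, case_approved, citizen, eligible_subsidy, enrolled_program, has_dependent, has_valid_id, identity_verified, income_below_cap, means_tested, over_18, renewal_due, tax_filed} — 16 facts.

16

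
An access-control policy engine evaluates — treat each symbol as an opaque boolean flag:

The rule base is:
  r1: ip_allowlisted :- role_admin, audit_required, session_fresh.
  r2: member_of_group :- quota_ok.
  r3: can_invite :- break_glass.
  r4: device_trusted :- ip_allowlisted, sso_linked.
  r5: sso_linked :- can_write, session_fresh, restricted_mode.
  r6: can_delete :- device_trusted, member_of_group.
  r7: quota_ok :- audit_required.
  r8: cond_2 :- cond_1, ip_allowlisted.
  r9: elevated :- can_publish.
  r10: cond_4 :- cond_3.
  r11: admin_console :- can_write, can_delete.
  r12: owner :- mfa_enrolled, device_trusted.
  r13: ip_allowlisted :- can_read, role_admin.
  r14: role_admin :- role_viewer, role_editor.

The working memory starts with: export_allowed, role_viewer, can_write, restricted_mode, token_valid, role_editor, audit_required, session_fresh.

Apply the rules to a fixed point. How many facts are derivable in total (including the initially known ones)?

16

[1] r5 [sso_linked :- can_write, session_fresh, restricted_mode.]; r7 [quota_ok :- audit_required.]; r14 [role_admin :- role_viewer, role_editor.]. ⇒ new: sso_linked, quota_ok, role_admin.
[2] r1 [ip_allowlisted :- role_admin, audit_required, session_fresh.]; r2 [member_of_group :- quota_ok.]. ⇒ new: ip_allowlisted, member_of_group.
[3] r4 [device_trusted :- ip_allowlisted, sso_linked.]. ⇒ new: device_trusted.
[4] r6 [can_delete :- device_trusted, member_of_group.]. ⇒ new: can_delete.
[5] r11 [admin_console :- can_write, can_delete.]. ⇒ new: admin_console.
Closure: {admin_console, audit_required, can_delete, can_write, device_trusted, export_allowed, ip_allowlisted, member_of_group, quota_ok, restricted_mode, role_admin, role_editor, role_viewer, session_fresh, sso_linked, token_valid} — 16 facts.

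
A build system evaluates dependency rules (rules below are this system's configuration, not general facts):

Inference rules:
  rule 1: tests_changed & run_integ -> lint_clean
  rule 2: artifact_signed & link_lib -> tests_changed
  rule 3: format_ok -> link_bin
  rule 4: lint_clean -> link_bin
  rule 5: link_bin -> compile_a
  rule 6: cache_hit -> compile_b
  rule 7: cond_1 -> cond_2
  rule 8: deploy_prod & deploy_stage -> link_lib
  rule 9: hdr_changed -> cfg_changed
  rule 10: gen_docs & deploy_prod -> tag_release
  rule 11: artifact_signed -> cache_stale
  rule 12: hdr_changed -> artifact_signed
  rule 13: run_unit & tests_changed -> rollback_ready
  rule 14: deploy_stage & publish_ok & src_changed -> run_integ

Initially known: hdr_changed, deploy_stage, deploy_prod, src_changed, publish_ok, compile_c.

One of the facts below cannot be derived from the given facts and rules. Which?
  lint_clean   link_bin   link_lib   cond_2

Round 1: rule 8 [deploy_prod & deploy_stage -> link_lib]; rule 9 [hdr_changed -> cfg_changed]; rule 12 [hdr_changed -> artifact_signed]; rule 14 [deploy_stage & publish_ok & src_changed -> run_integ]. Adds link_lib, cfg_changed, artifact_signed, run_integ.
Round 2: rule 2 [artifact_signed & link_lib -> tests_changed]; rule 11 [artifact_signed -> cache_stale]. Adds tests_changed, cache_stale.
Round 3: rule 1 [tests_changed & run_integ -> lint_clean]. Adds lint_clean.
Round 4: rule 4 [lint_clean -> link_bin]. Adds link_bin.
Round 5: rule 5 [link_bin -> compile_a]. Adds compile_a.
Derived: link_lib (round 1), link_bin (round 4), lint_clean (round 3). cond_2 never appears in any round.

cond_2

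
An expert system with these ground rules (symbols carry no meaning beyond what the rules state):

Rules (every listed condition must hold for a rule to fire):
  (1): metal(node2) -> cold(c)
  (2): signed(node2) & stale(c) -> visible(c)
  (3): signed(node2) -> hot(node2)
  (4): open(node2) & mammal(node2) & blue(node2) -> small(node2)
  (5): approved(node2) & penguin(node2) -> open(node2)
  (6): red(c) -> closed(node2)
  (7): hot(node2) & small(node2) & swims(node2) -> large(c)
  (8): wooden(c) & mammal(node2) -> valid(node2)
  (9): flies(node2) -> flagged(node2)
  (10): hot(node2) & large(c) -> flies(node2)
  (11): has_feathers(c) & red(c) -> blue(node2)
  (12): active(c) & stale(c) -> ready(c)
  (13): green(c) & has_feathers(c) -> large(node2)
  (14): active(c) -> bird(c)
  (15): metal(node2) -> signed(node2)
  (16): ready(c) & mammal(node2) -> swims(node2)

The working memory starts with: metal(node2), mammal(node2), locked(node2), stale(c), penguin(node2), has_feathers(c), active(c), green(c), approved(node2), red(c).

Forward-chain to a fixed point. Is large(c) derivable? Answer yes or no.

yes

Round 1 fires (1), (5), (6), (11), (12), (13), (14), (15), giving cold(c), open(node2), closed(node2), blue(node2), ready(c), large(node2), bird(c), signed(node2).
Round 2 fires (2), (3), (4), (16), giving visible(c), hot(node2), small(node2), swims(node2).
Round 3 fires (7), giving large(c).
Round 4 fires (10), giving flies(node2).
Round 5 fires (9), giving flagged(node2).
large(c) appears in round 3, so it is derivable.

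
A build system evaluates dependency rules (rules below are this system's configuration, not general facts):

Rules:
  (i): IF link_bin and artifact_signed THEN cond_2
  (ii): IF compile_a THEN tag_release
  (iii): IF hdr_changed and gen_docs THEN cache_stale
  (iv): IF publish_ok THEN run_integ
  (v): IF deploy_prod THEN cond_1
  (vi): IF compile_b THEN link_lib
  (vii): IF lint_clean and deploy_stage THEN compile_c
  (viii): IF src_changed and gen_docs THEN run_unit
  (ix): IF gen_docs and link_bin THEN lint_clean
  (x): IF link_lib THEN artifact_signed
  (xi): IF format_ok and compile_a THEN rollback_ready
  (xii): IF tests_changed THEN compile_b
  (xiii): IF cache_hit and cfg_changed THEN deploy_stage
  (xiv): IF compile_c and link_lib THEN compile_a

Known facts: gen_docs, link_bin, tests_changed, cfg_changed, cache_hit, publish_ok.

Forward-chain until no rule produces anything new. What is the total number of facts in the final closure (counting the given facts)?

16

Round 1: (iv) [IF publish_ok THEN run_integ]; (ix) [IF gen_docs and link_bin THEN lint_clean]; (xii) [IF tests_changed THEN compile_b]; (xiii) [IF cache_hit and cfg_changed THEN deploy_stage]. New: run_integ, lint_clean, compile_b, deploy_stage.
Round 2: (vi) [IF compile_b THEN link_lib]; (vii) [IF lint_clean and deploy_stage THEN compile_c]. New: link_lib, compile_c.
Round 3: (x) [IF link_lib THEN artifact_signed]; (xiv) [IF compile_c and link_lib THEN compile_a]. New: artifact_signed, compile_a.
Round 4: (i) [IF link_bin and artifact_signed THEN cond_2]; (ii) [IF compile_a THEN tag_release]. New: cond_2, tag_release.
Closure: {artifact_signed, cache_hit, cfg_changed, compile_a, compile_b, compile_c, cond_2, deploy_stage, gen_docs, link_bin, link_lib, lint_clean, publish_ok, run_integ, tag_release, tests_changed} — 16 facts.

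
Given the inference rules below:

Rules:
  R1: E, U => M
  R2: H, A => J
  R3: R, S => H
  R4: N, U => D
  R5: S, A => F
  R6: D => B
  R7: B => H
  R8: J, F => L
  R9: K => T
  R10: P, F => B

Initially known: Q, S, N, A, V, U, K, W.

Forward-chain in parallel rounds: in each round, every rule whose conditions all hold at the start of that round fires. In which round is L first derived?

Round 1: R4 [N, U => D]; R5 [S, A => F]; R9 [K => T]. New: D, F, T.
Round 2: R6 [D => B]. New: B.
Round 3: R7 [B => H]. New: H.
Round 4: R2 [H, A => J]. New: J.
Round 5: R8 [J, F => L]. New: L.
L first appears in round 5.

5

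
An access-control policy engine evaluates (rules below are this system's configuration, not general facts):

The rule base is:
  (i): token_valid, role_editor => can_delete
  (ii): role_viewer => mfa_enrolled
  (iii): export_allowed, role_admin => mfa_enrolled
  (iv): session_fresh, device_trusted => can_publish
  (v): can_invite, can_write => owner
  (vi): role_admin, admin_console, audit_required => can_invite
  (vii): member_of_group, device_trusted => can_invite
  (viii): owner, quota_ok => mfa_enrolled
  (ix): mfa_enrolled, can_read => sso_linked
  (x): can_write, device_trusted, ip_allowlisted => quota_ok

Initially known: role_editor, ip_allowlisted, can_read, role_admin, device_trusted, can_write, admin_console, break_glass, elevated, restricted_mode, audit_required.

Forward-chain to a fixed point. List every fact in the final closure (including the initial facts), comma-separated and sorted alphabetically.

admin_console, audit_required, break_glass, can_invite, can_read, can_write, device_trusted, elevated, ip_allowlisted, mfa_enrolled, owner, quota_ok, restricted_mode, role_admin, role_editor, sso_linked

Round 1 fires (vi), (x), giving can_invite, quota_ok.
Round 2 fires (v), giving owner.
Round 3 fires (viii), giving mfa_enrolled.
Round 4 fires (ix), giving sso_linked.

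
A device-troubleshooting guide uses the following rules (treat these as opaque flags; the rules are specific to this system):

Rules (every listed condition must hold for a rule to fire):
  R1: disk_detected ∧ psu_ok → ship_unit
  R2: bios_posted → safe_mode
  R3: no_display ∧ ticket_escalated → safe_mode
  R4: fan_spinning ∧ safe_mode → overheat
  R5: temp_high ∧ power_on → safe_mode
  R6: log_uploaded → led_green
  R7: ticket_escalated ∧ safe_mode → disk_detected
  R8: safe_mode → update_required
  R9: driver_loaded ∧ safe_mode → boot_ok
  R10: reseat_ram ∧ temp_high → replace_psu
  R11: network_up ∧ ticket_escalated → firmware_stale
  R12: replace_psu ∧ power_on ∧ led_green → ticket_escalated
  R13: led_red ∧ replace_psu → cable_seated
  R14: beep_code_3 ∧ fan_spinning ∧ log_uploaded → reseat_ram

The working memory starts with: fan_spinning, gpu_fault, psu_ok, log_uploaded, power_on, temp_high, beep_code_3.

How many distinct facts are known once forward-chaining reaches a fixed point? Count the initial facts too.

16

Round 1 — R5, R6, R14, derive safe_mode, led_green, reseat_ram.
Round 2 — R4, R8, R10, derive overheat, update_required, replace_psu.
Round 3 — R12, derive ticket_escalated.
Round 4 — R7, derive disk_detected.
Round 5 — R1, derive ship_unit.
Closure: {beep_code_3, disk_detected, fan_spinning, gpu_fault, led_green, log_uploaded, overheat, power_on, psu_ok, replace_psu, reseat_ram, safe_mode, ship_unit, temp_high, ticket_escalated, update_required} — 16 facts.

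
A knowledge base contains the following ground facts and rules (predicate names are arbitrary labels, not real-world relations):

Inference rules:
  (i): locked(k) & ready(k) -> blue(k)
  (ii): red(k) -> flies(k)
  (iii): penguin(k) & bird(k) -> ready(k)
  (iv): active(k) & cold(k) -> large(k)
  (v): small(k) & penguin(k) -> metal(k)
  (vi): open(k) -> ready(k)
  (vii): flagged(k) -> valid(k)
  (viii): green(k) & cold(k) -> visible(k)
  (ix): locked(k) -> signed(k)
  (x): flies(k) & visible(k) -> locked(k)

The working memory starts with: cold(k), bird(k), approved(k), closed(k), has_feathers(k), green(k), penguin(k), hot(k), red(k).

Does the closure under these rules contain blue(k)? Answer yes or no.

yes

Round 1: (ii) [red(k) -> flies(k)]; (iii) [penguin(k) & bird(k) -> ready(k)]; (viii) [green(k) & cold(k) -> visible(k)]. Adds flies(k), ready(k), visible(k).
Round 2: (x) [flies(k) & visible(k) -> locked(k)]. Adds locked(k).
Round 3: (i) [locked(k) & ready(k) -> blue(k)]; (ix) [locked(k) -> signed(k)]. Adds blue(k), signed(k).
blue(k) appears in round 3, so it is derivable.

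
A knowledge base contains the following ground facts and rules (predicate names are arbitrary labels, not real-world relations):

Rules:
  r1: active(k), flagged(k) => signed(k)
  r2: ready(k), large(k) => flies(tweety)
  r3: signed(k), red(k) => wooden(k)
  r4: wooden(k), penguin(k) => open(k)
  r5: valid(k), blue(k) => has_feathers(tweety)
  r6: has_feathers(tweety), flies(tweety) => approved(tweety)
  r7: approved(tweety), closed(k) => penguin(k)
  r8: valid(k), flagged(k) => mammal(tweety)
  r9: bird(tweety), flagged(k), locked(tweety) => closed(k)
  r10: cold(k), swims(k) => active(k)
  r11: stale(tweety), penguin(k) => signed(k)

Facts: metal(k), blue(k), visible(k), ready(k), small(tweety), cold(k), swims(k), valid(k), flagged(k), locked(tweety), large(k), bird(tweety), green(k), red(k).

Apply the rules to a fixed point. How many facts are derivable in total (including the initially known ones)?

24

[1] r2 [ready(k), large(k) => flies(tweety)]; r5 [valid(k), blue(k) => has_feathers(tweety)]; r8 [valid(k), flagged(k) => mammal(tweety)]; r9 [bird(tweety), flagged(k), locked(tweety) => closed(k)]; r10 [cold(k), swims(k) => active(k)]. ⇒ new: flies(tweety), has_feathers(tweety), mammal(tweety), closed(k), active(k).
[2] r1 [active(k), flagged(k) => signed(k)]; r6 [has_feathers(tweety), flies(tweety) => approved(tweety)]. ⇒ new: signed(k), approved(tweety).
[3] r3 [signed(k), red(k) => wooden(k)]; r7 [approved(tweety), closed(k) => penguin(k)]. ⇒ new: wooden(k), penguin(k).
[4] r4 [wooden(k), penguin(k) => open(k)]. ⇒ new: open(k).
Closure: {active(k), approved(tweety), bird(tweety), blue(k), closed(k), cold(k), flagged(k), flies(tweety), green(k), has_feathers(tweety), large(k), locked(tweety), mammal(tweety), metal(k), open(k), penguin(k), ready(k), red(k), signed(k), small(tweety), swims(k), valid(k), visible(k), wooden(k)} — 24 facts.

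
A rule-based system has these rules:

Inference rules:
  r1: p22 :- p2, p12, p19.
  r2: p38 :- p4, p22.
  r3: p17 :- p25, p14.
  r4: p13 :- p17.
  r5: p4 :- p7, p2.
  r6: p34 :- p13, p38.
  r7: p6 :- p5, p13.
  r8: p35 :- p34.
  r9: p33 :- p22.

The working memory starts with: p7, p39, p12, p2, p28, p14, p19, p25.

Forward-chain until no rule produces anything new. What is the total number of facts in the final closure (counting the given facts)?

16

Round 1 — r1, r3, r5, derive p22, p17, p4.
Round 2 — r2, r4, r9, derive p38, p13, p33.
Round 3 — r6, derive p34.
Round 4 — r8, derive p35.
Closure: {p12, p13, p14, p17, p19, p2, p22, p25, p28, p33, p34, p35, p38, p39, p4, p7} — 16 facts.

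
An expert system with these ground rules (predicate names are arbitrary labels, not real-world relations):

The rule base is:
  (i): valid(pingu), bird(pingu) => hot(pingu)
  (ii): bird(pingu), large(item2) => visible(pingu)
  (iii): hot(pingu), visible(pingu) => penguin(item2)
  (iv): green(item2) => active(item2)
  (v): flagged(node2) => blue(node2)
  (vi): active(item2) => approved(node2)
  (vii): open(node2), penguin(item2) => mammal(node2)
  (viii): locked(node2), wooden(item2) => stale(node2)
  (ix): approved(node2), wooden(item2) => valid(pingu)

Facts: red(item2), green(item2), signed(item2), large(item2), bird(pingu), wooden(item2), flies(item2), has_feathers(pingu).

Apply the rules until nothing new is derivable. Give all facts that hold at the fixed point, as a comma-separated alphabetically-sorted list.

active(item2), approved(node2), bird(pingu), flies(item2), green(item2), has_feathers(pingu), hot(pingu), large(item2), penguin(item2), red(item2), signed(item2), valid(pingu), visible(pingu), wooden(item2)

Round 1: (ii) [bird(pingu), large(item2) => visible(pingu)]; (iv) [green(item2) => active(item2)]. New: visible(pingu), active(item2).
Round 2: (vi) [active(item2) => approved(node2)]. New: approved(node2).
Round 3: (ix) [approved(node2), wooden(item2) => valid(pingu)]. New: valid(pingu).
Round 4: (i) [valid(pingu), bird(pingu) => hot(pingu)]. New: hot(pingu).
Round 5: (iii) [hot(pingu), visible(pingu) => penguin(item2)]. New: penguin(item2).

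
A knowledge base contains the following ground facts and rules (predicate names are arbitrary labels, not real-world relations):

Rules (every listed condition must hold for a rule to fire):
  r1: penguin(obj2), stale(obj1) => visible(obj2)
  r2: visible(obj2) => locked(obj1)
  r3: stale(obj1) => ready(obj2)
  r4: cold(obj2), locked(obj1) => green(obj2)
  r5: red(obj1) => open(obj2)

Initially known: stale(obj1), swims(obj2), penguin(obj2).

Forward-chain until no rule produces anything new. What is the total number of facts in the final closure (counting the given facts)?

Round 1: r1 [penguin(obj2), stale(obj1) => visible(obj2)]; r3 [stale(obj1) => ready(obj2)]. New: visible(obj2), ready(obj2).
Round 2: r2 [visible(obj2) => locked(obj1)]. New: locked(obj1).
Closure: {locked(obj1), penguin(obj2), ready(obj2), stale(obj1), swims(obj2), visible(obj2)} — 6 facts.

6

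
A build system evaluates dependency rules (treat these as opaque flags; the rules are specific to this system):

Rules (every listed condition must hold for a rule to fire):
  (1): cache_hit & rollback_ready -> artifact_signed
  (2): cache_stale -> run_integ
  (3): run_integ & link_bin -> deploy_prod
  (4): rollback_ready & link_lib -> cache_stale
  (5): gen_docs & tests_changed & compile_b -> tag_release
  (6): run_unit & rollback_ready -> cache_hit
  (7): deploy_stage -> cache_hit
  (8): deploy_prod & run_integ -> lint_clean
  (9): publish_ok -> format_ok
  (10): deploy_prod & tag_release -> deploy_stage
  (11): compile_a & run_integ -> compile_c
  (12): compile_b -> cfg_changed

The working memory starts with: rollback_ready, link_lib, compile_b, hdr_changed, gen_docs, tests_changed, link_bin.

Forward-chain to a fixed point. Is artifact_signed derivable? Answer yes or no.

Round 1 — (4), (5), (12), derive cache_stale, tag_release, cfg_changed.
Round 2 — (2), derive run_integ.
Round 3 — (3), derive deploy_prod.
Round 4 — (8), (10), derive lint_clean, deploy_stage.
Round 5 — (7), derive cache_hit.
Round 6 — (1), derive artifact_signed.
artifact_signed appears in round 6, so it is derivable.

yes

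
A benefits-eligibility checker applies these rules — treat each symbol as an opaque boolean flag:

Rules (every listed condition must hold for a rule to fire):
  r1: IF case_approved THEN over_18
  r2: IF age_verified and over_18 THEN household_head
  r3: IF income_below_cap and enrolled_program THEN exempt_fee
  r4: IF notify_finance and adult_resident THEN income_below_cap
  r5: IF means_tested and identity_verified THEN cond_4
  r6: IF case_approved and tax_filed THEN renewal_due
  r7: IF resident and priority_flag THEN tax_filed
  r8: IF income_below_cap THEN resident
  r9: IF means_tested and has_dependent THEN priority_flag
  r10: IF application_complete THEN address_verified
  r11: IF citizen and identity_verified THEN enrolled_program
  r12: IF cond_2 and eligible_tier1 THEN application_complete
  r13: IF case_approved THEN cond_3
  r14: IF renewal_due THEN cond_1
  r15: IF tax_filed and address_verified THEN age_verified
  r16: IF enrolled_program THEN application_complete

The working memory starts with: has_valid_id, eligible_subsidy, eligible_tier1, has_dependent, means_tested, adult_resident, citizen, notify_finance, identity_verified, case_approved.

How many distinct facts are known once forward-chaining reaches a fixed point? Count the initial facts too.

25

Round 1: r1 [IF case_approved THEN over_18]; r4 [IF notify_finance and adult_resident THEN income_below_cap]; r5 [IF means_tested and identity_verified THEN cond_4]; r9 [IF means_tested and has_dependent THEN priority_flag]; r11 [IF citizen and identity_verified THEN enrolled_program]; r13 [IF case_approved THEN cond_3]. Adds over_18, income_below_cap, cond_4, priority_flag, enrolled_program, cond_3.
Round 2: r3 [IF income_below_cap and enrolled_program THEN exempt_fee]; r8 [IF income_below_cap THEN resident]; r16 [IF enrolled_program THEN application_complete]. Adds exempt_fee, resident, application_complete.
Round 3: r7 [IF resident and priority_flag THEN tax_filed]; r10 [IF application_complete THEN address_verified]. Adds tax_filed, address_verified.
Round 4: r6 [IF case_approved and tax_filed THEN renewal_due]; r15 [IF tax_filed and address_verified THEN age_verified]. Adds renewal_due, age_verified.
Round 5: r2 [IF age_verified and over_18 THEN household_head]; r14 [IF renewal_due THEN cond_1]. Adds household_head, cond_1.
Closure: {address_verified, adult_resident, age_verified, application_complete, case_approved, citizen, cond_1, cond_3, cond_4, eligible_subsidy, eligible_tier1, enrolled_program, exempt_fee, has_dependent, has_valid_id, household_head, identity_verified, income_below_cap, means_tested, notify_finance, over_18, priority_flag, renewal_due, resident, tax_filed} — 25 facts.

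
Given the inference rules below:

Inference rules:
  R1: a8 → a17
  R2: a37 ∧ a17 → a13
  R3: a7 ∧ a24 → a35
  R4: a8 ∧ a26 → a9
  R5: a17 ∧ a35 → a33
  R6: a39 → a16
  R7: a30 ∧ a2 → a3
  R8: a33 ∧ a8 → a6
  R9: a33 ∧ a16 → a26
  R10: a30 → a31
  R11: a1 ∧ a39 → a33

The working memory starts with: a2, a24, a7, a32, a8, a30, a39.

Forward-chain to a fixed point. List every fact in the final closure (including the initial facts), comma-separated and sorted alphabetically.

a16, a17, a2, a24, a26, a3, a30, a31, a32, a33, a35, a39, a6, a7, a8, a9

Round 1: R1 [a8 → a17]; R3 [a7 ∧ a24 → a35]; R6 [a39 → a16]; R7 [a30 ∧ a2 → a3]; R10 [a30 → a31]. New: a17, a35, a16, a3, a31.
Round 2: R5 [a17 ∧ a35 → a33]. New: a33.
Round 3: R8 [a33 ∧ a8 → a6]; R9 [a33 ∧ a16 → a26]. New: a6, a26.
Round 4: R4 [a8 ∧ a26 → a9]. New: a9.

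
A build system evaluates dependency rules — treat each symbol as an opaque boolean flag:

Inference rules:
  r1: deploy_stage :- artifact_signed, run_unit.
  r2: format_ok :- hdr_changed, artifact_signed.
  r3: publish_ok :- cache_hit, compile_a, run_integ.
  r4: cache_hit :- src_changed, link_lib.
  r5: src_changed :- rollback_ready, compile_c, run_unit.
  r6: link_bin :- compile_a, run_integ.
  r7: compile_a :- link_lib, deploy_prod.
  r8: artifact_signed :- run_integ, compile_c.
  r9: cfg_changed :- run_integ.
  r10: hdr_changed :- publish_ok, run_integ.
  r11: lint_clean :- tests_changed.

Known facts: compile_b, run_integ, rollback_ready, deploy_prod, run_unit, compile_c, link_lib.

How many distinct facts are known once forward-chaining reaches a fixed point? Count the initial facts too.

Round 1 — r5, r7, r8, r9, derive src_changed, compile_a, artifact_signed, cfg_changed.
Round 2 — r1, r4, r6, derive deploy_stage, cache_hit, link_bin.
Round 3 — r3, derive publish_ok.
Round 4 — r10, derive hdr_changed.
Round 5 — r2, derive format_ok.
Closure: {artifact_signed, cache_hit, cfg_changed, compile_a, compile_b, compile_c, deploy_prod, deploy_stage, format_ok, hdr_changed, link_bin, link_lib, publish_ok, rollback_ready, run_integ, run_unit, src_changed} — 17 facts.

17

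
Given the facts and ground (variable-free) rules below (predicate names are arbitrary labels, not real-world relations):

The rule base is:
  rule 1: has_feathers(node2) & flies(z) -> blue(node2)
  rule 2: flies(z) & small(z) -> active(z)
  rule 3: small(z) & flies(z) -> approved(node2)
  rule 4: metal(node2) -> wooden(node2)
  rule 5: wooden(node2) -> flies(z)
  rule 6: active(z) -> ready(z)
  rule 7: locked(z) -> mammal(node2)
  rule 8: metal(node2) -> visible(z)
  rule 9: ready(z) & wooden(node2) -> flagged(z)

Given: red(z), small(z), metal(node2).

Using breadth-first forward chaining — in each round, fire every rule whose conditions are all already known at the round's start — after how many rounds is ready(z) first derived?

4

Round 1 fires rule 4, rule 8, giving wooden(node2), visible(z).
Round 2 fires rule 5, giving flies(z).
Round 3 fires rule 2, rule 3, giving active(z), approved(node2).
Round 4 fires rule 6, giving ready(z).
ready(z) first appears in round 4.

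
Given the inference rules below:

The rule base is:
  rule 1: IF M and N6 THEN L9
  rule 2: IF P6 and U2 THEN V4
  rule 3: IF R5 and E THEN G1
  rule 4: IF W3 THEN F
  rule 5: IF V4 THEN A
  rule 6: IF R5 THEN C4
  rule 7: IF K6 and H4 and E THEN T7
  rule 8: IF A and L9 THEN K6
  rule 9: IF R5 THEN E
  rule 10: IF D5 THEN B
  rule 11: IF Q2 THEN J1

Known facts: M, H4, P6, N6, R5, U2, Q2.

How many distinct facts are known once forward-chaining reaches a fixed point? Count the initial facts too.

16

Round 1 fires rule 1, rule 2, rule 6, rule 9, rule 11, giving L9, V4, C4, E, J1.
Round 2 fires rule 3, rule 5, giving G1, A.
Round 3 fires rule 8, giving K6.
Round 4 fires rule 7, giving T7.
Closure: {A, C4, E, G1, H4, J1, K6, L9, M, N6, P6, Q2, R5, T7, U2, V4} — 16 facts.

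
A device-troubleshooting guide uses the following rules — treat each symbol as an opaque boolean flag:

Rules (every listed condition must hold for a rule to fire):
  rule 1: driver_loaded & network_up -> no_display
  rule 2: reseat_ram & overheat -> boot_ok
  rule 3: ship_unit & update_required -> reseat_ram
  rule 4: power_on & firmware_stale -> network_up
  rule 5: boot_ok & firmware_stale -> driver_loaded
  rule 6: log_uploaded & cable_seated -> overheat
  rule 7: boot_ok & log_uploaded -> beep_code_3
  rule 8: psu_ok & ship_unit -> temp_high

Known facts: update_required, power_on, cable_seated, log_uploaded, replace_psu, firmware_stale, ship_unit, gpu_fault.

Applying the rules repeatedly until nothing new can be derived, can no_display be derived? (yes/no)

yes

Round 1 fires rule 3, rule 4, rule 6, giving reseat_ram, network_up, overheat.
Round 2 fires rule 2, giving boot_ok.
Round 3 fires rule 5, rule 7, giving driver_loaded, beep_code_3.
Round 4 fires rule 1, giving no_display.
no_display appears in round 4, so it is derivable.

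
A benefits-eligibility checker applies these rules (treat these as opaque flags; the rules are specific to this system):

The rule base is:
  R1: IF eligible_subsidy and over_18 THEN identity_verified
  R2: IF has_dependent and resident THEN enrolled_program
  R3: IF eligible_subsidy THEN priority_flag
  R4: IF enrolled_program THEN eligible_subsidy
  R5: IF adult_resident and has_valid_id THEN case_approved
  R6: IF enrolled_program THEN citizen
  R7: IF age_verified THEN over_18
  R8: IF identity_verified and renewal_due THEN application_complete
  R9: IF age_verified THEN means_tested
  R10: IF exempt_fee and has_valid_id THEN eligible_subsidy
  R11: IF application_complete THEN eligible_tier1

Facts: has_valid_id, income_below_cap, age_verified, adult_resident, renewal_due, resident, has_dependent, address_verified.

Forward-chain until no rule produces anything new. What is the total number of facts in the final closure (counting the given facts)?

18

Round 1: R2 [IF has_dependent and resident THEN enrolled_program]; R5 [IF adult_resident and has_valid_id THEN case_approved]; R7 [IF age_verified THEN over_18]; R9 [IF age_verified THEN means_tested]. Adds enrolled_program, case_approved, over_18, means_tested.
Round 2: R4 [IF enrolled_program THEN eligible_subsidy]; R6 [IF enrolled_program THEN citizen]. Adds eligible_subsidy, citizen.
Round 3: R1 [IF eligible_subsidy and over_18 THEN identity_verified]; R3 [IF eligible_subsidy THEN priority_flag]. Adds identity_verified, priority_flag.
Round 4: R8 [IF identity_verified and renewal_due THEN application_complete]. Adds application_complete.
Round 5: R11 [IF application_complete THEN eligible_tier1]. Adds eligible_tier1.
Closure: {address_verified, adult_resident, age_verified, application_complete, case_approved, citizen, eligible_subsidy, eligible_tier1, enrolled_program, has_dependent, has_valid_id, identity_verified, income_below_cap, means_tested, over_18, priority_flag, renewal_due, resident} — 18 facts.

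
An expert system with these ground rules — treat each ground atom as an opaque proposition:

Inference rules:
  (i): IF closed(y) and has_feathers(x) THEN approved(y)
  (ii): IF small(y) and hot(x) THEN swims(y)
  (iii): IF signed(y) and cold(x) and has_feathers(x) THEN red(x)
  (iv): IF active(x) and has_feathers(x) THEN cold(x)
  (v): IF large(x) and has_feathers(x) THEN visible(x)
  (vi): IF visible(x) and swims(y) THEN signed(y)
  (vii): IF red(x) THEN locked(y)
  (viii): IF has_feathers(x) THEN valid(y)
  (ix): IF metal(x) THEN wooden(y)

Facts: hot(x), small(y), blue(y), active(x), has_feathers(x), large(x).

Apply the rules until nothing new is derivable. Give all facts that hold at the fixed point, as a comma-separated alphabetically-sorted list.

Round 1 — (ii), (iv), (v), (viii), derive swims(y), cold(x), visible(x), valid(y).
Round 2 — (vi), derive signed(y).
Round 3 — (iii), derive red(x).
Round 4 — (vii), derive locked(y).

active(x), blue(y), cold(x), has_feathers(x), hot(x), large(x), locked(y), red(x), signed(y), small(y), swims(y), valid(y), visible(x)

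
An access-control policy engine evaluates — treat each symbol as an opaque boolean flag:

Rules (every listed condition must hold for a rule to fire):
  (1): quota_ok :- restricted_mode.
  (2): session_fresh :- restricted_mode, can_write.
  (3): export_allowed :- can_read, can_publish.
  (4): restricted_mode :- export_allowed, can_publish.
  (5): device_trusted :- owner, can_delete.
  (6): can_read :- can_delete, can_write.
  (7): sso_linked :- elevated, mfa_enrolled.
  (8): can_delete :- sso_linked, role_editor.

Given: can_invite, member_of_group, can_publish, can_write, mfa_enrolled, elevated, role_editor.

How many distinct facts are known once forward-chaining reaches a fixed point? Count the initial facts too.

14

Round 1: (7) [sso_linked :- elevated, mfa_enrolled.]. Adds sso_linked.
Round 2: (8) [can_delete :- sso_linked, role_editor.]. Adds can_delete.
Round 3: (6) [can_read :- can_delete, can_write.]. Adds can_read.
Round 4: (3) [export_allowed :- can_read, can_publish.]. Adds export_allowed.
Round 5: (4) [restricted_mode :- export_allowed, can_publish.]. Adds restricted_mode.
Round 6: (1) [quota_ok :- restricted_mode.]; (2) [session_fresh :- restricted_mode, can_write.]. Adds quota_ok, session_fresh.
Closure: {can_delete, can_invite, can_publish, can_read, can_write, elevated, export_allowed, member_of_group, mfa_enrolled, quota_ok, restricted_mode, role_editor, session_fresh, sso_linked} — 14 facts.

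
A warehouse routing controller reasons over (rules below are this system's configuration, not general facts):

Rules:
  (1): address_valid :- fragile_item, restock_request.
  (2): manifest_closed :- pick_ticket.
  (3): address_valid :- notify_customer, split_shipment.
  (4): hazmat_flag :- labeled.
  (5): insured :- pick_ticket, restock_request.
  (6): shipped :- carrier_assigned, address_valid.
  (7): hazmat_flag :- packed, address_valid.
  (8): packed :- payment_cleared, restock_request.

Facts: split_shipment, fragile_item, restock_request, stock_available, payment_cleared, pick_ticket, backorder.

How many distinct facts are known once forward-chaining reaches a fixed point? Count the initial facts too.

12

[1] (1) [address_valid :- fragile_item, restock_request.]; (2) [manifest_closed :- pick_ticket.]; (5) [insured :- pick_ticket, restock_request.]; (8) [packed :- payment_cleared, restock_request.]. ⇒ new: address_valid, manifest_closed, insured, packed.
[2] (7) [hazmat_flag :- packed, address_valid.]. ⇒ new: hazmat_flag.
Closure: {address_valid, backorder, fragile_item, hazmat_flag, insured, manifest_closed, packed, payment_cleared, pick_ticket, restock_request, split_shipment, stock_available} — 12 facts.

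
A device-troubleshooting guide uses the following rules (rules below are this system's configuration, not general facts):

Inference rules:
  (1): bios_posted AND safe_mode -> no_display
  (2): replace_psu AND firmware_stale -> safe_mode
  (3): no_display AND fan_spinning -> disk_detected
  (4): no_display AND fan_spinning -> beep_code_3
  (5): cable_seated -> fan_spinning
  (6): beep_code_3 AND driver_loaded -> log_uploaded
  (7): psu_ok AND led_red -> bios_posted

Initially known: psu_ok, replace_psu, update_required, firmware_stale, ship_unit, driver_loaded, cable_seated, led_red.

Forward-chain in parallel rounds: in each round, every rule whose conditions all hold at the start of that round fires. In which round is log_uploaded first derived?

Round 1: (2) [replace_psu AND firmware_stale -> safe_mode]; (5) [cable_seated -> fan_spinning]; (7) [psu_ok AND led_red -> bios_posted]. New: safe_mode, fan_spinning, bios_posted.
Round 2: (1) [bios_posted AND safe_mode -> no_display]. New: no_display.
Round 3: (3) [no_display AND fan_spinning -> disk_detected]; (4) [no_display AND fan_spinning -> beep_code_3]. New: disk_detected, beep_code_3.
Round 4: (6) [beep_code_3 AND driver_loaded -> log_uploaded]. New: log_uploaded.
log_uploaded first appears in round 4.

4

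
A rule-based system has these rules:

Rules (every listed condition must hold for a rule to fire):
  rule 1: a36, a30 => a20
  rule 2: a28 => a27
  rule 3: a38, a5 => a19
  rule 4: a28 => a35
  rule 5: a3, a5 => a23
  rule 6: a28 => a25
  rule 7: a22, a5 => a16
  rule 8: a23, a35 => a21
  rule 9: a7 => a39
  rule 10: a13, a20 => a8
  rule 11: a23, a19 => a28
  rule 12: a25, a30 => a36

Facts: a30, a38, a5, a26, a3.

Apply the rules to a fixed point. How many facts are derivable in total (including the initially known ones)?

14

Round 1 — rule 3, rule 5, derive a19, a23.
Round 2 — rule 11, derive a28.
Round 3 — rule 2, rule 4, rule 6, derive a27, a35, a25.
Round 4 — rule 8, rule 12, derive a21, a36.
Round 5 — rule 1, derive a20.
Closure: {a19, a20, a21, a23, a25, a26, a27, a28, a3, a30, a35, a36, a38, a5} — 14 facts.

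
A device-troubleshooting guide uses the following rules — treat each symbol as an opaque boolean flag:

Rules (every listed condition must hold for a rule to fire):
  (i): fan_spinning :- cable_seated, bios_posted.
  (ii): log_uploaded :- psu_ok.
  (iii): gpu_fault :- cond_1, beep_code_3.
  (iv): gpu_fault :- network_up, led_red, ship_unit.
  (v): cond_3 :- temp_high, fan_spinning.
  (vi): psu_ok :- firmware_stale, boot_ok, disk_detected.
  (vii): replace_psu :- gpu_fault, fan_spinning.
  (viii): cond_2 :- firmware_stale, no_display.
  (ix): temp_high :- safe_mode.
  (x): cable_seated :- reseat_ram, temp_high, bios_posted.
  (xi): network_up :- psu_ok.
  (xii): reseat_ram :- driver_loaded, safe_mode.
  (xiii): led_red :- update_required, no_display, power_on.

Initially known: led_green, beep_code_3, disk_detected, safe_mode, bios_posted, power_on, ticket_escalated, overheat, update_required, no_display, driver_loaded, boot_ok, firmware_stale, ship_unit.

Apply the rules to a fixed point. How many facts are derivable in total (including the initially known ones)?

26

[1] (vi) [psu_ok :- firmware_stale, boot_ok, disk_detected.]; (viii) [cond_2 :- firmware_stale, no_display.]; (ix) [temp_high :- safe_mode.]; (xii) [reseat_ram :- driver_loaded, safe_mode.]; (xiii) [led_red :- update_required, no_display, power_on.]. ⇒ new: psu_ok, cond_2, temp_high, reseat_ram, led_red.
[2] (ii) [log_uploaded :- psu_ok.]; (x) [cable_seated :- reseat_ram, temp_high, bios_posted.]; (xi) [network_up :- psu_ok.]. ⇒ new: log_uploaded, cable_seated, network_up.
[3] (i) [fan_spinning :- cable_seated, bios_posted.]; (iv) [gpu_fault :- network_up, led_red, ship_unit.]. ⇒ new: fan_spinning, gpu_fault.
[4] (v) [cond_3 :- temp_high, fan_spinning.]; (vii) [replace_psu :- gpu_fault, fan_spinning.]. ⇒ new: cond_3, replace_psu.
Closure: {beep_code_3, bios_posted, boot_ok, cable_seated, cond_2, cond_3, disk_detected, driver_loaded, fan_spinning, firmware_stale, gpu_fault, led_green, led_red, log_uploaded, network_up, no_display, overheat, power_on, psu_ok, replace_psu, reseat_ram, safe_mode, ship_unit, temp_high, ticket_escalated, update_required} — 26 facts.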